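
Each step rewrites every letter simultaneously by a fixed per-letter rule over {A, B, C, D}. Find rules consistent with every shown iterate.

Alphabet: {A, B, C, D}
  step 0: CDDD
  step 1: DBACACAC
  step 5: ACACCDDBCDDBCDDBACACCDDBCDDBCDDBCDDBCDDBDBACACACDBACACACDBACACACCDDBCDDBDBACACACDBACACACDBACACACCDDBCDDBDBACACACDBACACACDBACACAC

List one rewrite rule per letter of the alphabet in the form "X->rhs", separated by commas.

A->CD, B->AC, C->DB, D->AC

  step 0 ⇒ step 1: CDDD ⇒ DB·AC·AC·AC
    C ↦ DB
    D ↦ AC
    A ↦ CD  (constrained at step 1)
    B ↦ AC  (constrained at step 1)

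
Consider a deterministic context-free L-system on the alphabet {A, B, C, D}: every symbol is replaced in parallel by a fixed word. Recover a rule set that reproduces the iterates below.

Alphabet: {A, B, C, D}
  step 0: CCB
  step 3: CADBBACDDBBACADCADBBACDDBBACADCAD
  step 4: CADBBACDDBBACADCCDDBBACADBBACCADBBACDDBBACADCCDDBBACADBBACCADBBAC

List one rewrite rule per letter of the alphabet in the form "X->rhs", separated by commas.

  step 3 ⇒ step 4: CADBBACDDBBACADCADBBACDDBBACADCAD ⇒ CAD·BBA·C·D·D·BBA·CAD·C·C·D·D·BBA·CAD·BBA·C·CAD·BBA·C·D·D·BBA·CAD·C·C·D·D·BBA·CAD·BBA·C·CAD·BBA·C
    A ↦ BBA
    B ↦ D
    C ↦ CAD
    D ↦ C

A->BBA, B->D, C->CAD, D->C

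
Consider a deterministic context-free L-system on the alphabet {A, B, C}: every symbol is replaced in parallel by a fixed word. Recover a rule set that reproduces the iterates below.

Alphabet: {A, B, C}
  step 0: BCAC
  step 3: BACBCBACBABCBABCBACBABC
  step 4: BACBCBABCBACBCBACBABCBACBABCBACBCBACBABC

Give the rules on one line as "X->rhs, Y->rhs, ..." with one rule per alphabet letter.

  step 3 ⇒ step 4: BACBCBACBABCBABCBACBABC ⇒ BA·C·BC·BA·BC·BA·C·BC·BA·C·BA·BC·BA·C·BA·BC·BA·C·BC·BA·C·BA·BC
    A ↦ C
    B ↦ BA
    C ↦ BC

A->C, B->BA, C->BC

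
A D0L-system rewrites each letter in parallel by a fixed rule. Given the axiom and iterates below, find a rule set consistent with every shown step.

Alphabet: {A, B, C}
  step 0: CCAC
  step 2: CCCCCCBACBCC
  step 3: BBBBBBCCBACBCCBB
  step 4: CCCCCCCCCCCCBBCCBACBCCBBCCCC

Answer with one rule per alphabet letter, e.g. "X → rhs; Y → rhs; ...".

  step 3 ⇒ step 4: BBBBBBCCBACBCCBB ⇒ CC·CC·CC·CC·CC·CC·B·B·CC·BAC·B·CC·B·B·CC·CC
    A ↦ BAC
    B ↦ CC
    C ↦ B

A->BAC, B->CC, C->B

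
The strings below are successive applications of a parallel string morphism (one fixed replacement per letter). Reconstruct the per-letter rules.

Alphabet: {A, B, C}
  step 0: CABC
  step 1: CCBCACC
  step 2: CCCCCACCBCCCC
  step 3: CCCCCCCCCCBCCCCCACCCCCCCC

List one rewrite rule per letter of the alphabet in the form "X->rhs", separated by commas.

  step 2 ⇒ step 3: CCCCCACCBCCCC ⇒ CC·CC·CC·CC·CC·B·CC·CC·CA·CC·CC·CC·CC
    A ↦ B
    B ↦ CA
    C ↦ CC

A->B, B->CA, C->CC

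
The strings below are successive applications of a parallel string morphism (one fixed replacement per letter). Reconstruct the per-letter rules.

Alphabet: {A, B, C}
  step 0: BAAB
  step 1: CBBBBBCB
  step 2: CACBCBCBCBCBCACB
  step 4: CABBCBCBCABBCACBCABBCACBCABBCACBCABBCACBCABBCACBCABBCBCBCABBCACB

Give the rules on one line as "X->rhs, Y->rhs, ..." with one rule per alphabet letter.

  step 1 ⇒ step 2: CBBBBBCB ⇒ CA·CB·CB·CB·CB·CB·CA·CB
    B ↦ CB
    C ↦ CA
  step 0 ⇒ step 1: BAAB ⇒ CB·BB·BB·CB
    A ↦ BB

A->BB, B->CB, C->CA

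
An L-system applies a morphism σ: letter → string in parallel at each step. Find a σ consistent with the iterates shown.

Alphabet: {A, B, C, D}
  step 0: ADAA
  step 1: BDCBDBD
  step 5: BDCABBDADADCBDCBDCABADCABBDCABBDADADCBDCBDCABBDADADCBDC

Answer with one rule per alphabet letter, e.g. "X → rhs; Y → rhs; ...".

A->BD, B->AD, C->AB, D->C

  step 0 ⇒ step 1: ADAA ⇒ BD·C·BD·BD
    A ↦ BD
    D ↦ C
    B ↦ AD  (constrained at step 1)
    C ↦ AB  (constrained at step 1)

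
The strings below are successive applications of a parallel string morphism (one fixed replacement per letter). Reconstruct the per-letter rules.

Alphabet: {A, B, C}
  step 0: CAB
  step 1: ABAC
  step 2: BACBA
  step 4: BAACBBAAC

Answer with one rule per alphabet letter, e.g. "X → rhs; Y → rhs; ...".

  step 1 ⇒ step 2: ABAC ⇒ B·AC·B·A
    A ↦ B
    B ↦ AC
    C ↦ A

A->B, B->AC, C->A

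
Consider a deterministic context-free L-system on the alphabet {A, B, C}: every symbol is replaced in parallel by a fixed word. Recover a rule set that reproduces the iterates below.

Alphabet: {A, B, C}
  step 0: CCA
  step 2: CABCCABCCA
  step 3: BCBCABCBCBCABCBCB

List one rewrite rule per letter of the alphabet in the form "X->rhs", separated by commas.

A->B, B->CA, C->BC

  step 2 ⇒ step 3: CABCCABCCA ⇒ BC·B·CA·BC·BC·B·CA·BC·BC·B
    A ↦ B
    B ↦ CA
    C ↦ BC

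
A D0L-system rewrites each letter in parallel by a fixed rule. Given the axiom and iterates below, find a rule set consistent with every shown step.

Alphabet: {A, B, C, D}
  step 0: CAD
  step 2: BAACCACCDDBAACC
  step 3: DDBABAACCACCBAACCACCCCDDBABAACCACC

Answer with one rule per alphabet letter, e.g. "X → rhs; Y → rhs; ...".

  step 2 ⇒ step 3: BAACCACCDDBAACC ⇒ DD·BA·BA·ACC·ACC·BA·ACC·ACC·C·C·DD·BA·BA·ACC·ACC
    A ↦ BA
    B ↦ DD
    C ↦ ACC
    D ↦ C

A->BA, B->DD, C->ACC, D->C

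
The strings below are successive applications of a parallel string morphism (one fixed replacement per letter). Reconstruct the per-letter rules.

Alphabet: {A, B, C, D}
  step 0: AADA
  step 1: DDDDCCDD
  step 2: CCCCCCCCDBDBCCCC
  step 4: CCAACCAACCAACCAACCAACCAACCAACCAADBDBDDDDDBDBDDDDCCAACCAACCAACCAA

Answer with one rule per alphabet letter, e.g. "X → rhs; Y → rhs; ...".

A->DD, B->AA, C->DB, D->CC

  step 1 ⇒ step 2: DDDDCCDD ⇒ CC·CC·CC·CC·DB·DB·CC·CC
    C ↦ DB
    D ↦ CC
  step 0 ⇒ step 1: AADA ⇒ DD·DD·CC·DD
    A ↦ DD
    B ↦ AA  (constrained at step 2)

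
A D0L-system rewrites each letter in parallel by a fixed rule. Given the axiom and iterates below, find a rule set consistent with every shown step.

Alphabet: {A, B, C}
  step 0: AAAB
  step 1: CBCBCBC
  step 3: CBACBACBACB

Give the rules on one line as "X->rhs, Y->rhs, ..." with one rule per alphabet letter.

  step 0 ⇒ step 1: AAAB ⇒ CB·CB·CB·C
    A ↦ CB
    B ↦ C
    C ↦ A  (constrained at step 1)

A->CB, B->C, C->A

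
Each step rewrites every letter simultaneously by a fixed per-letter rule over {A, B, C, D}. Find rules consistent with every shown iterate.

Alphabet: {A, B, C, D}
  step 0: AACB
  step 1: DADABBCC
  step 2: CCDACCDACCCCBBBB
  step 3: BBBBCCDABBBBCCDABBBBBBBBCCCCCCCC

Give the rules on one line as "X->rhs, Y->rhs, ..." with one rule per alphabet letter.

  step 2 ⇒ step 3: CCDACCDACCCCBBBB ⇒ BB·BB·CC·DA·BB·BB·CC·DA·BB·BB·BB·BB·CC·CC·CC·CC
    A ↦ DA
    B ↦ CC
    C ↦ BB
    D ↦ CC

A->DA, B->CC, C->BB, D->CC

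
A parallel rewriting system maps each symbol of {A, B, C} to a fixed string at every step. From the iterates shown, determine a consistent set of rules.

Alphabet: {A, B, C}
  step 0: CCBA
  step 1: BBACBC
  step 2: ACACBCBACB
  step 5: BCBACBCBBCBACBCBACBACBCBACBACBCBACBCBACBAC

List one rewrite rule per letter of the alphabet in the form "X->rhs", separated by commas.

  step 1 ⇒ step 2: BBACBC ⇒ AC·AC·BC·B·AC·B
    A ↦ BC
    B ↦ AC
    C ↦ B

A->BC, B->AC, C->B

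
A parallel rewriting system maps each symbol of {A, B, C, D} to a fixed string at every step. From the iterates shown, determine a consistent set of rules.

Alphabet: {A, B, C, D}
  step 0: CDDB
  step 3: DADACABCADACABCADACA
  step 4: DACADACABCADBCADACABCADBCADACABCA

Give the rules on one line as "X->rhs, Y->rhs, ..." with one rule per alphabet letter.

  step 3 ⇒ step 4: DADACABCADACABCADACA ⇒ DA·CA·DA·CA·B·CA·D·B·CA·DA·CA·B·CA·D·B·CA·DA·CA·B·CA
    A ↦ CA
    B ↦ D
    C ↦ B
    D ↦ DA

A->CA, B->D, C->B, D->DA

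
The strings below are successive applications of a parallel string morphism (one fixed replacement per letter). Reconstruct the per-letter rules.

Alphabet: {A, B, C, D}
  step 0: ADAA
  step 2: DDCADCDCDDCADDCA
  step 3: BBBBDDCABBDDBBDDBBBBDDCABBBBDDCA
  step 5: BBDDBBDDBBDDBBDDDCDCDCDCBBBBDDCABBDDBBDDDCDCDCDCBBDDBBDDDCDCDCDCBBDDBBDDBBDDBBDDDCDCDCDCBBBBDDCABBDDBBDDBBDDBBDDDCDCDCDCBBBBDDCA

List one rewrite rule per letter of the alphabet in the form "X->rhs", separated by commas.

A->CA, B->DC, C->DD, D->BB

  step 2 ⇒ step 3: DDCADCDCDDCADDCA ⇒ BB·BB·DD·CA·BB·DD·BB·DD·BB·BB·DD·CA·BB·BB·DD·CA
    A ↦ CA
    C ↦ DD
    D ↦ BB
    B ↦ DC  (constrained at step 3)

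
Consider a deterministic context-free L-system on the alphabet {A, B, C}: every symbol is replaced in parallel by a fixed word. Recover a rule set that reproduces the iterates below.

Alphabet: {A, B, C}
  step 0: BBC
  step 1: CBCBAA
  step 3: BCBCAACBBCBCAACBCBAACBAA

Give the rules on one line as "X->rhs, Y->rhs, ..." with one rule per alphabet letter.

A->BC, B->CB, C->AA

  step 0 ⇒ step 1: BBC ⇒ CB·CB·AA
    B ↦ CB
    C ↦ AA
    A ↦ BC  (constrained at step 1)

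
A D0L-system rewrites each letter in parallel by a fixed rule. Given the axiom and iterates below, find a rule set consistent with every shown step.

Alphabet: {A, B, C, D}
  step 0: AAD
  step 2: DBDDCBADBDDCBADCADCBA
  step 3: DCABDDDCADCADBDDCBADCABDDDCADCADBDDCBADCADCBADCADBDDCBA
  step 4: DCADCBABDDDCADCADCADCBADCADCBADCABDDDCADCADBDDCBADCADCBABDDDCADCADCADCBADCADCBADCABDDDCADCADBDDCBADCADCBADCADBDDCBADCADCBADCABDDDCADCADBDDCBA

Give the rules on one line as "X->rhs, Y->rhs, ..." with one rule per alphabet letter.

  step 3 ⇒ step 4: DCABDDDCADCADBDDCBADCABDDDCADCADBDDCBADCADCBADCADBDDCBA ⇒ DCA·D·CBA·BDD·DCA·DCA·DCA·D·CBA·DCA·D·CBA·DCA·BDD·DCA·DCA·D·BDD·CBA·DCA·D·CBA·BDD·DCA·DCA·DCA·D·CBA·DCA·D·CBA·DCA·BDD·DCA·DCA·D·BDD·CBA·DCA·D·CBA·DCA·D·BDD·CBA·DCA·D·CBA·DCA·BDD·DCA·DCA·D·BDD·CBA
    A ↦ CBA
    B ↦ BDD
    C ↦ D
    D ↦ DCA

A->CBA, B->BDD, C->D, D->DCA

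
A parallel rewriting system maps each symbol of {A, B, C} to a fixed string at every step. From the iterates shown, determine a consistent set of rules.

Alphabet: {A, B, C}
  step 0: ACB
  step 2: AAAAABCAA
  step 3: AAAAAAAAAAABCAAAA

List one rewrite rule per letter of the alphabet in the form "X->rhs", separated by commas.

  step 2 ⇒ step 3: AAAAABCAA ⇒ AA·AA·AA·AA·AA·A·BC·AA·AA
    A ↦ AA
    B ↦ A
    C ↦ BC

A->AA, B->A, C->BC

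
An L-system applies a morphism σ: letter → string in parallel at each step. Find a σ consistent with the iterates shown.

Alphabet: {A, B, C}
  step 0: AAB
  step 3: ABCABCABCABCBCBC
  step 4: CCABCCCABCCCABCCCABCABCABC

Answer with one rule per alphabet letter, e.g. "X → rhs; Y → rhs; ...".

  step 3 ⇒ step 4: ABCABCABCABCBCBC ⇒ CC·A·BC·CC·A·BC·CC·A·BC·CC·A·BC·A·BC·A·BC
    A ↦ CC
    B ↦ A
    C ↦ BC

A->CC, B->A, C->BC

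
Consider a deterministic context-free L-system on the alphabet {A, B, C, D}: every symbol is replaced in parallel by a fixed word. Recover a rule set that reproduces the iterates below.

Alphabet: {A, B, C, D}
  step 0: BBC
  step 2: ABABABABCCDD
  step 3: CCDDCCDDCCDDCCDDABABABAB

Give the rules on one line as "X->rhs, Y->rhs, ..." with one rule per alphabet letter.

  step 2 ⇒ step 3: ABABABABCCDD ⇒ CC·DD·CC·DD·CC·DD·CC·DD·AB·AB·AB·AB
    A ↦ CC
    B ↦ DD
    C ↦ AB
    D ↦ AB

A->CC, B->DD, C->AB, D->AB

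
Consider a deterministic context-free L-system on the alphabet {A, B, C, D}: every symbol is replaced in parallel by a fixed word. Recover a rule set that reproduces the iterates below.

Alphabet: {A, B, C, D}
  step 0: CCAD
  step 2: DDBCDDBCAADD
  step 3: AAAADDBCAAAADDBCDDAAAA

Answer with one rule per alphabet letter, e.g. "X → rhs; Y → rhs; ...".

A->D, B->DD, C->BC, D->AA

  step 2 ⇒ step 3: DDBCDDBCAADD ⇒ AA·AA·DD·BC·AA·AA·DD·BC·D·D·AA·AA
    A ↦ D
    B ↦ DD
    C ↦ BC
    D ↦ AA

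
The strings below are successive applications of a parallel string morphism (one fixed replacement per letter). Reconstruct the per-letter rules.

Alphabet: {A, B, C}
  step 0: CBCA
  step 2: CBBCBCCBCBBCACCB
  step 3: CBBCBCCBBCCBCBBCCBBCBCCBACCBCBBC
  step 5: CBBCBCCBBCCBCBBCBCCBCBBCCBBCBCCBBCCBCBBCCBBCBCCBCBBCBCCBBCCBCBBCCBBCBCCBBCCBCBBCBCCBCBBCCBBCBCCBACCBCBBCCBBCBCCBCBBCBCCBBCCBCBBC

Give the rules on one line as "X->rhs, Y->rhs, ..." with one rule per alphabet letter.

A->AC, B->BC, C->CB

  step 2 ⇒ step 3: CBBCBCCBCBBCACCB ⇒ CB·BC·BC·CB·BC·CB·CB·BC·CB·BC·BC·CB·AC·CB·CB·BC
    A ↦ AC
    B ↦ BC
    C ↦ CB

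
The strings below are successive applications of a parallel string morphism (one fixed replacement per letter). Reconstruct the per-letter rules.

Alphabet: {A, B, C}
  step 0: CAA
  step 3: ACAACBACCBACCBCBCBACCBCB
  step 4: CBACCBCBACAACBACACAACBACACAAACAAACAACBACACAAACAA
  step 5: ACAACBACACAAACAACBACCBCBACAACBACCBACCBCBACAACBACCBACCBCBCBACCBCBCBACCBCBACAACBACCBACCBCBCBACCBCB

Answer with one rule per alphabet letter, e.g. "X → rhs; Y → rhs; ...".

  step 4 ⇒ step 5: CBACCBCBACAACBACACAACBACACAAACAAACAACBACACAAACAA ⇒ AC·AA·CB·AC·AC·AA·AC·AA·CB·AC·CB·CB·AC·AA·CB·AC·CB·AC·CB·CB·AC·AA·CB·AC·CB·AC·CB·CB·CB·AC·CB·CB·CB·AC·CB·CB·AC·AA·CB·AC·CB·AC·CB·CB·CB·AC·CB·CB
    A ↦ CB
    B ↦ AA
    C ↦ AC

A->CB, B->AA, C->AC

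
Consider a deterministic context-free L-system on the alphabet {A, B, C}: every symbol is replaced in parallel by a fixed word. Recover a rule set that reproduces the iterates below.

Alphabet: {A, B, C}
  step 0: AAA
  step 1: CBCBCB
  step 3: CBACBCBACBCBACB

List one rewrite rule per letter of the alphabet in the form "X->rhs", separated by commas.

  step 0 ⇒ step 1: AAA ⇒ CB·CB·CB
    A ↦ CB
    B ↦ CA  (constrained at step 1)
    C ↦ A  (constrained at step 1)

A->CB, B->CA, C->A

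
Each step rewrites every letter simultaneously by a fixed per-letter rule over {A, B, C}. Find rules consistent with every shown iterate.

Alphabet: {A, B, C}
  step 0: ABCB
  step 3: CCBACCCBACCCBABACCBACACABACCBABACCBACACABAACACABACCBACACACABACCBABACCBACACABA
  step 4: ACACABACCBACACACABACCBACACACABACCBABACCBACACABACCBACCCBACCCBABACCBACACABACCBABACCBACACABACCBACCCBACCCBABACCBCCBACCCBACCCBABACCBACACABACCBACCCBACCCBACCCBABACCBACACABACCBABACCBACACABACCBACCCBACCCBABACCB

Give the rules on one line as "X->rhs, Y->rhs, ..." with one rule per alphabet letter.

A->CCB, B->ABA, C->AC

  step 3 ⇒ step 4: CCBACCCBACCCBABACCBACACABACCBABACCBACACABAACACABACCBACACACABACCBABACCBACACABA ⇒ AC·AC·ABA·CCB·AC·AC·AC·ABA·CCB·AC·AC·AC·ABA·CCB·ABA·CCB·AC·AC·ABA·CCB·AC·CCB·AC·CCB·ABA·CCB·AC·AC·ABA·CCB·ABA·CCB·AC·AC·ABA·CCB·AC·CCB·AC·CCB·ABA·CCB·CCB·AC·CCB·AC·CCB·ABA·CCB·AC·AC·ABA·CCB·AC·CCB·AC·CCB·AC·CCB·ABA·CCB·AC·AC·ABA·CCB·ABA·CCB·AC·AC·ABA·CCB·AC·CCB·AC·CCB·ABA·CCB
    A ↦ CCB
    B ↦ ABA
    C ↦ AC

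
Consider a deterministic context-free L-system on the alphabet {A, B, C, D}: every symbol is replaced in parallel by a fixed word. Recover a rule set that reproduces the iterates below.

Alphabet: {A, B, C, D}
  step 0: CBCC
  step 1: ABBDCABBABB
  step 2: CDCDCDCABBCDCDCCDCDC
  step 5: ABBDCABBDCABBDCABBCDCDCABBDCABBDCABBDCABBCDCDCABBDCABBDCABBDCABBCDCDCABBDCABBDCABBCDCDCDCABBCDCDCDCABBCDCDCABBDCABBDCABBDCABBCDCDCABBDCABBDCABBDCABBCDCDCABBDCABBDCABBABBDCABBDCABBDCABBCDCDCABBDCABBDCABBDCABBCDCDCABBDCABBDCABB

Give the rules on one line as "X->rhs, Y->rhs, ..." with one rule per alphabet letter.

A->C, B->DC, C->ABB, D->DC

  step 1 ⇒ step 2: ABBDCABBABB ⇒ C·DC·DC·DC·ABB·C·DC·DC·C·DC·DC
    A ↦ C
    B ↦ DC
    C ↦ ABB
    D ↦ DC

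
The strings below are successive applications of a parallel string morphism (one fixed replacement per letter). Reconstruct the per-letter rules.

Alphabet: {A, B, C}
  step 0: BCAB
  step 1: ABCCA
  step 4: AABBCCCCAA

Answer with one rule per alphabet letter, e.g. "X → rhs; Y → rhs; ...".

A->CC, B->A, C->B

  step 0 ⇒ step 1: BCAB ⇒ A·B·CC·A
    A ↦ CC
    B ↦ A
    C ↦ B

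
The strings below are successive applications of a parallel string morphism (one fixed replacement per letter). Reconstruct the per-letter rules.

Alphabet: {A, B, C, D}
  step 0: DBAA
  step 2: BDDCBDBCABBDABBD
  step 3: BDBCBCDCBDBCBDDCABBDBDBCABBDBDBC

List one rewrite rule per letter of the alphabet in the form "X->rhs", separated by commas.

  step 2 ⇒ step 3: BDDCBDBCABBDABBD ⇒ BD·BC·BC·DC·BD·BC·BD·DC·AB·BD·BD·BC·AB·BD·BD·BC
    A ↦ AB
    B ↦ BD
    C ↦ DC
    D ↦ BC

A->AB, B->BD, C->DC, D->BC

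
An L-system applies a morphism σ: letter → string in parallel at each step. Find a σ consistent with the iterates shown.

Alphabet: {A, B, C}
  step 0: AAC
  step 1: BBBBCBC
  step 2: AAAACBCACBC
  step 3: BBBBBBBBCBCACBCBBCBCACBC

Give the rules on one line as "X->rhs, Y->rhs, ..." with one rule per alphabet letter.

  step 2 ⇒ step 3: AAAACBCACBC ⇒ BB·BB·BB·BB·CBC·A·CBC·BB·CBC·A·CBC
    A ↦ BB
    B ↦ A
    C ↦ CBC

A->BB, B->A, C->CBC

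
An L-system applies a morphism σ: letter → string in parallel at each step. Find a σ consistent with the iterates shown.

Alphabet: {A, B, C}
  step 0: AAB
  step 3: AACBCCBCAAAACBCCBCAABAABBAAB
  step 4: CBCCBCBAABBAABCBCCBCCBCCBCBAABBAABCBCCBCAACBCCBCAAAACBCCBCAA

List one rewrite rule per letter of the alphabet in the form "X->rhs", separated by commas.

  step 3 ⇒ step 4: AACBCCBCAAAACBCCBCAABAABBAAB ⇒ CBC·CBC·B·AA·B·B·AA·B·CBC·CBC·CBC·CBC·B·AA·B·B·AA·B·CBC·CBC·AA·CBC·CBC·AA·AA·CBC·CBC·AA
    A ↦ CBC
    B ↦ AA
    C ↦ B

A->CBC, B->AA, C->B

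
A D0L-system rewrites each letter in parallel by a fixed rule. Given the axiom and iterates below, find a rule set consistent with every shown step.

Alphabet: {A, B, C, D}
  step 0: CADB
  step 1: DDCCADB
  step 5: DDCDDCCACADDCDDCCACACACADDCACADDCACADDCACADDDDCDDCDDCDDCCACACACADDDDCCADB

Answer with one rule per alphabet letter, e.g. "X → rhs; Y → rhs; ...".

  step 0 ⇒ step 1: CADB ⇒ DD·C·CA·DB
    A ↦ C
    B ↦ DB
    C ↦ DD
    D ↦ CA

A->C, B->DB, C->DD, D->CA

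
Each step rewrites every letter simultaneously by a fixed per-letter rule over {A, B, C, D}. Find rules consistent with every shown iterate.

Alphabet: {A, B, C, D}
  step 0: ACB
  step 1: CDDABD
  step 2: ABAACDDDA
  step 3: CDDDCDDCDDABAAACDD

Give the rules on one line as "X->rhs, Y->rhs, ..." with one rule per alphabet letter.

A->CDD, B->D, C->AB, D->A

  step 2 ⇒ step 3: ABAACDDDA ⇒ CDD·D·CDD·CDD·AB·A·A·A·CDD
    A ↦ CDD
    B ↦ D
    C ↦ AB
    D ↦ A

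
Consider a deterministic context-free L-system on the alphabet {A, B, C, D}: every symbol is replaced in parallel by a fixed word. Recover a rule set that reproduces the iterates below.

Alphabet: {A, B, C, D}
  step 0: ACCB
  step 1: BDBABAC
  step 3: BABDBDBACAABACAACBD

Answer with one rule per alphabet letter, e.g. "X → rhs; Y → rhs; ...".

  step 0 ⇒ step 1: ACCB ⇒ BD·BA·BA·C
    A ↦ BD
    B ↦ C
    C ↦ BA
    D ↦ AA  (constrained at step 1)

A->BD, B->C, C->BA, D->AA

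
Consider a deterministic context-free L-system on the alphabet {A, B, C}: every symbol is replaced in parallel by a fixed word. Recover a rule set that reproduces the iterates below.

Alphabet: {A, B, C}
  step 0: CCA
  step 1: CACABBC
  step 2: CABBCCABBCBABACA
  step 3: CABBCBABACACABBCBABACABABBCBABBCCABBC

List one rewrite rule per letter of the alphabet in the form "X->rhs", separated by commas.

  step 2 ⇒ step 3: CABBCCABBCBABACA ⇒ CA·BBC·BA·BA·CA·CA·BBC·BA·BA·CA·BA·BBC·BA·BBC·CA·BBC
    A ↦ BBC
    B ↦ BA
    C ↦ CA

A->BBC, B->BA, C->CA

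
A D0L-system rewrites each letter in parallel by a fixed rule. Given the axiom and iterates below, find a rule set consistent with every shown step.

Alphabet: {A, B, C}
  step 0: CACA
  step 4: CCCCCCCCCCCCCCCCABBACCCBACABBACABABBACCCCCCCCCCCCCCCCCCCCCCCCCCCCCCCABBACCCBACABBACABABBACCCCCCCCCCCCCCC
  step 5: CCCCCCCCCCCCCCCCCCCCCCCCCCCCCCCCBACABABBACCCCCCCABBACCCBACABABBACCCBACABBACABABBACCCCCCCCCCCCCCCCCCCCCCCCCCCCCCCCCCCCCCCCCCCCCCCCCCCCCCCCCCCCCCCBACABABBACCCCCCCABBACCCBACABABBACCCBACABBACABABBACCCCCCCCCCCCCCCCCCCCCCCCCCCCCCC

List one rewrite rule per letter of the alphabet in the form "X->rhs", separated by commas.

A->BAC, B->AB, C->CC

  step 4 ⇒ step 5: CCCCCCCCCCCCCCCCABBACCCBACABBACABABBACCCCCCCCCCCCCCCCCCCCCCCCCCCCCCCABBACCCBACABBACABABBACCCCCCCCCCCCCCC ⇒ CC·CC·CC·CC·CC·CC·CC·CC·CC·CC·CC·CC·CC·CC·CC·CC·BAC·AB·AB·BAC·CC·CC·CC·AB·BAC·CC·BAC·AB·AB·BAC·CC·BAC·AB·BAC·AB·AB·BAC·CC·CC·CC·CC·CC·CC·CC·CC·CC·CC·CC·CC·CC·CC·CC·CC·CC·CC·CC·CC·CC·CC·CC·CC·CC·CC·CC·CC·CC·CC·CC·BAC·AB·AB·BAC·CC·CC·CC·AB·BAC·CC·BAC·AB·AB·BAC·CC·BAC·AB·BAC·AB·AB·BAC·CC·CC·CC·CC·CC·CC·CC·CC·CC·CC·CC·CC·CC·CC·CC
    A ↦ BAC
    B ↦ AB
    C ↦ CC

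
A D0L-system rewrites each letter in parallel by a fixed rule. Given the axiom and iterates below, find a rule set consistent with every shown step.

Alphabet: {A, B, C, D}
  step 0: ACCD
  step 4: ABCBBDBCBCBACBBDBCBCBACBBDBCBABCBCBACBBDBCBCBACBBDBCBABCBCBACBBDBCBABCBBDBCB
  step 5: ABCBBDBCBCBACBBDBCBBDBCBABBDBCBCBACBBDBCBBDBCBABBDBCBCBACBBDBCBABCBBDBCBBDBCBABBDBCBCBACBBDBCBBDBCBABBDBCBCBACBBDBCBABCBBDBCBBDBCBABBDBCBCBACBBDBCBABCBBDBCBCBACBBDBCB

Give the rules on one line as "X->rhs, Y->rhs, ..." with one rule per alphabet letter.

A->AB, B->CB, C->BDB, D->A

  step 4 ⇒ step 5: ABCBBDBCBCBACBBDBCBCBACBBDBCBABCBCBACBBDBCBCBACBBDBCBABCBCBACBBDBCBABCBBDBCB ⇒ AB·CB·BDB·CB·CB·A·CB·BDB·CB·BDB·CB·AB·BDB·CB·CB·A·CB·BDB·CB·BDB·CB·AB·BDB·CB·CB·A·CB·BDB·CB·AB·CB·BDB·CB·BDB·CB·AB·BDB·CB·CB·A·CB·BDB·CB·BDB·CB·AB·BDB·CB·CB·A·CB·BDB·CB·AB·CB·BDB·CB·BDB·CB·AB·BDB·CB·CB·A·CB·BDB·CB·AB·CB·BDB·CB·CB·A·CB·BDB·CB
    A ↦ AB
    B ↦ CB
    C ↦ BDB
    D ↦ A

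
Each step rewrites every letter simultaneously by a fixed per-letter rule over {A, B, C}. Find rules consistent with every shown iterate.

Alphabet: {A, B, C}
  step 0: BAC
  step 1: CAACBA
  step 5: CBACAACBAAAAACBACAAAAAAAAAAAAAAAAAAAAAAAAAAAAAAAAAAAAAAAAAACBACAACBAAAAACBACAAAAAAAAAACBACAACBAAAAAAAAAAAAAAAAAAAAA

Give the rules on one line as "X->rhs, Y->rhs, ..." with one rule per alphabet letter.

  step 0 ⇒ step 1: BAC ⇒ C·AA·CBA
    A ↦ AA
    B ↦ C
    C ↦ CBA

A->AA, B->C, C->CBA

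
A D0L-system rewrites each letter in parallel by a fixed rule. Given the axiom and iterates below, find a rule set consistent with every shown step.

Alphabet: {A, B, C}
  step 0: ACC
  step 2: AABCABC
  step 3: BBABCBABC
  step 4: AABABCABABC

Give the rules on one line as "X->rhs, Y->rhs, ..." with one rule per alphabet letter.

A->B, B->A, C->BC

  step 3 ⇒ step 4: BBABCBABC ⇒ A·A·B·A·BC·A·B·A·BC
    A ↦ B
    B ↦ A
    C ↦ BC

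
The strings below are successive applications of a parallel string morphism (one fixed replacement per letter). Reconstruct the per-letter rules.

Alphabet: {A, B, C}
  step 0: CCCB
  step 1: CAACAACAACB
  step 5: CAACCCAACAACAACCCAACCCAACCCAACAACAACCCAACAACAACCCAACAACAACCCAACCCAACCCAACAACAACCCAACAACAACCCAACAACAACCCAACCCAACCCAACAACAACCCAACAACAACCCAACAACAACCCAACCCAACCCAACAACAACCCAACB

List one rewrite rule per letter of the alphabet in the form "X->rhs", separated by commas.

A->C, B->CB, C->CAA

  step 0 ⇒ step 1: CCCB ⇒ CAA·CAA·CAA·CB
    B ↦ CB
    C ↦ CAA
    A ↦ C  (constrained at step 1)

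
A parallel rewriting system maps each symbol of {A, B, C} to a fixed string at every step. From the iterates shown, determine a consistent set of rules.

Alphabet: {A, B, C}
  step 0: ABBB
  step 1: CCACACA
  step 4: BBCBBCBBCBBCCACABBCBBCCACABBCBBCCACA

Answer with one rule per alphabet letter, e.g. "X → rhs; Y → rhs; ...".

  step 0 ⇒ step 1: ABBB ⇒ C·CA·CA·CA
    A ↦ C
    B ↦ CA
    C ↦ BB  (constrained at step 1)

A->C, B->CA, C->BB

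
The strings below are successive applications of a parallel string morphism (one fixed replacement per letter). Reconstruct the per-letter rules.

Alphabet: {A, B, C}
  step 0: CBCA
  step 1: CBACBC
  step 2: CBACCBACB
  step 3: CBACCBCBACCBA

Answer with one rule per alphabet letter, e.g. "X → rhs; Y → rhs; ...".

A->C, B->A, C->CB

  step 2 ⇒ step 3: CBACCBACB ⇒ CB·A·C·CB·CB·A·C·CB·A
    A ↦ C
    B ↦ A
    C ↦ CB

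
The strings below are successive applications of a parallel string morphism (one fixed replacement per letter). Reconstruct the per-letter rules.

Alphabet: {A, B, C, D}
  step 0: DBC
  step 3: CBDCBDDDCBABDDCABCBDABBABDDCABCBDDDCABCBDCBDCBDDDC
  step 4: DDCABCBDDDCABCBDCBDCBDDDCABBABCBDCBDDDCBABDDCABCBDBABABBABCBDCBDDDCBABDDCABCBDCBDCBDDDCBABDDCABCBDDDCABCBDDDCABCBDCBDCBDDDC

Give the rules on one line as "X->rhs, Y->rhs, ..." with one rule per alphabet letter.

  step 3 ⇒ step 4: CBDCBDDDCBABDDCABCBDABBABDDCABCBDDDCABCBDCBDCBDDDC ⇒ DDC·AB·CBD·DDC·AB·CBD·CBD·CBD·DDC·AB·B·AB·CBD·CBD·DDC·B·AB·DDC·AB·CBD·B·AB·AB·B·AB·CBD·CBD·DDC·B·AB·DDC·AB·CBD·CBD·CBD·DDC·B·AB·DDC·AB·CBD·DDC·AB·CBD·DDC·AB·CBD·CBD·CBD·DDC
    A ↦ B
    B ↦ AB
    C ↦ DDC
    D ↦ CBD

A->B, B->AB, C->DDC, D->CBD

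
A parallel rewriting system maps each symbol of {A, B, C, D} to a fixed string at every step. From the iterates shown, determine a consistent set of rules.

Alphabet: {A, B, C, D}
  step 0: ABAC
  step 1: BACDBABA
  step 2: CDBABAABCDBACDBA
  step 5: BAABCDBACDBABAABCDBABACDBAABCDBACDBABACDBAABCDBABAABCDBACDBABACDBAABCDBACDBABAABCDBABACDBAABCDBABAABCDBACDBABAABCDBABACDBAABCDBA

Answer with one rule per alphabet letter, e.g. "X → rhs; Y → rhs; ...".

A->BA, B->CD, C->BA, D->AB

  step 1 ⇒ step 2: BACDBABA ⇒ CD·BA·BA·AB·CD·BA·CD·BA
    A ↦ BA
    B ↦ CD
    C ↦ BA
    D ↦ AB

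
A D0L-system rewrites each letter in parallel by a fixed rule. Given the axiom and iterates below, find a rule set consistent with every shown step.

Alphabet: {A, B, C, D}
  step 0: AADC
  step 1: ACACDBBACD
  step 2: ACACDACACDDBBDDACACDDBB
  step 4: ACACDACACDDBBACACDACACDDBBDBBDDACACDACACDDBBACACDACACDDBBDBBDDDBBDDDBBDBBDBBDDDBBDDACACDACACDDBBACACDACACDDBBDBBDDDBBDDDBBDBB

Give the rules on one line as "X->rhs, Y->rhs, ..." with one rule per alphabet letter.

A->AC, B->D, C->ACD, D->DBB

  step 1 ⇒ step 2: ACACDBBACD ⇒ AC·ACD·AC·ACD·DBB·D·D·AC·ACD·DBB
    A ↦ AC
    B ↦ D
    C ↦ ACD
    D ↦ DBB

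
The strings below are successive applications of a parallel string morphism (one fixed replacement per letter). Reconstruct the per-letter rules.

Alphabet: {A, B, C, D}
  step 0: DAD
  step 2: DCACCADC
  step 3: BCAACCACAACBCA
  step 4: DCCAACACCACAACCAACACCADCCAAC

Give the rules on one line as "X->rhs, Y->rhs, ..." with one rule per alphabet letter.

A->AC, B->DC, C->CA, D->B

  step 3 ⇒ step 4: BCAACCACAACBCA ⇒ DC·CA·AC·AC·CA·CA·AC·CA·AC·AC·CA·DC·CA·AC
    A ↦ AC
    B ↦ DC
    C ↦ CA
  step 2 ⇒ step 3: DCACCADC ⇒ B·CA·AC·CA·CA·AC·B·CA
    D ↦ B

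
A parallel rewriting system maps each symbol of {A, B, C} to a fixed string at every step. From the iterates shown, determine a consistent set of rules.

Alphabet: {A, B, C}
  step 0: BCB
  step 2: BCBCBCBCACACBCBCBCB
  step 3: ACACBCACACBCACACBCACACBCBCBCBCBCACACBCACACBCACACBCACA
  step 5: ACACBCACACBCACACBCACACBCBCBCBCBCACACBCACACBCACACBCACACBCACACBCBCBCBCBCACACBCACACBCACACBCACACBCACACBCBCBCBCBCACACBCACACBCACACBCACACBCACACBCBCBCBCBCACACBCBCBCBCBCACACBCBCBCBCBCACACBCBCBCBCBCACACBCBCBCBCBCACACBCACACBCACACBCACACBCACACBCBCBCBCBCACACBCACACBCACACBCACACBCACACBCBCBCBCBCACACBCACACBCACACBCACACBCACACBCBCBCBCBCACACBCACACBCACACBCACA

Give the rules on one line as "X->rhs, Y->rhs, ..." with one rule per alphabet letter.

  step 2 ⇒ step 3: BCBCBCBCACACBCBCBCB ⇒ ACA·CBC·ACA·CBC·ACA·CBC·ACA·CBC·B·CBC·B·CBC·ACA·CBC·ACA·CBC·ACA·CBC·ACA
    A ↦ B
    B ↦ ACA
    C ↦ CBC

A->B, B->ACA, C->CBC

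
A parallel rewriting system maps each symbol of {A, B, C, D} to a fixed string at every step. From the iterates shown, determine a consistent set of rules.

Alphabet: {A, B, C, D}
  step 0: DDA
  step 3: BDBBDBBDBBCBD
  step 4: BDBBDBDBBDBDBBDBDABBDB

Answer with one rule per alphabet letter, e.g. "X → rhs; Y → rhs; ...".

  step 3 ⇒ step 4: BDBBDBBDBBCBD ⇒ BD·B·BD·BD·B·BD·BD·B·BD·BD·AB·BD·B
    B ↦ BD
    C ↦ AB
    D ↦ B
    A ↦ BC  (constrained at step 0)

A->BC, B->BD, C->AB, D->B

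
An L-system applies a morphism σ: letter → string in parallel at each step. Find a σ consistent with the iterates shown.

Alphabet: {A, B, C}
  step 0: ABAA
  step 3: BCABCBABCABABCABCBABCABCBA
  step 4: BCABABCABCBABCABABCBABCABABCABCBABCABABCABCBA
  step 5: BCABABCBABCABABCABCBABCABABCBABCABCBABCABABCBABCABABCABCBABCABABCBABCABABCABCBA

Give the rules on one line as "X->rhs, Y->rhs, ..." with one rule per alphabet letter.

A->BA, B->BC, C->A

  step 4 ⇒ step 5: BCABABCABCBABCABABCBABCABABCABCBABCABABCABCBA ⇒ BC·A·BA·BC·BA·BC·A·BA·BC·A·BC·BA·BC·A·BA·BC·BA·BC·A·BC·BA·BC·A·BA·BC·BA·BC·A·BA·BC·A·BC·BA·BC·A·BA·BC·BA·BC·A·BA·BC·A·BC·BA
    A ↦ BA
    B ↦ BC
    C ↦ A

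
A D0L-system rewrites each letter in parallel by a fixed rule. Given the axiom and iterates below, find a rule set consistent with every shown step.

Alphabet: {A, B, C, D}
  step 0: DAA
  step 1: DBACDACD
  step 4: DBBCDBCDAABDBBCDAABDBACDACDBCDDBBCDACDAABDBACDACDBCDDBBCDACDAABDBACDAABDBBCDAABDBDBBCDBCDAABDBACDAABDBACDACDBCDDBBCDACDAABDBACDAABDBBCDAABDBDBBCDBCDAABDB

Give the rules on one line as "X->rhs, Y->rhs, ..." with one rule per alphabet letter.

  step 0 ⇒ step 1: DAA ⇒ DB·ACD·ACD
    A ↦ ACD
    D ↦ DB
    B ↦ BCD  (constrained at step 1)
    C ↦ AAB  (constrained at step 1)

A->ACD, B->BCD, C->AAB, D->DB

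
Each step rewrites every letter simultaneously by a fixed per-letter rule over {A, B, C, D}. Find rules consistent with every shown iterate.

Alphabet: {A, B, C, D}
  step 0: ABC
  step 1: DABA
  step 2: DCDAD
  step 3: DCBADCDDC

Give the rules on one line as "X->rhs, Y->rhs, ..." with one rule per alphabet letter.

A->D, B->A, C->BA, D->DC

  step 2 ⇒ step 3: DCDAD ⇒ DC·BA·DC·D·DC
    A ↦ D
    C ↦ BA
    D ↦ DC
  step 0 ⇒ step 1: ABC ⇒ D·A·BA
    B ↦ A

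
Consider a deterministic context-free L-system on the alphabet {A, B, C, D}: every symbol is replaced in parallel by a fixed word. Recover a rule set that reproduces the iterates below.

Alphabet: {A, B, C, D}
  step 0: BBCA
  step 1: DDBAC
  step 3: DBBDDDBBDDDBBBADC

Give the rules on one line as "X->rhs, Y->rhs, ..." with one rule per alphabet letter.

A->C, B->D, C->BA, D->DBB

  step 0 ⇒ step 1: BBCA ⇒ D·D·BA·C
    A ↦ C
    B ↦ D
    C ↦ BA
    D ↦ DBB  (constrained at step 1)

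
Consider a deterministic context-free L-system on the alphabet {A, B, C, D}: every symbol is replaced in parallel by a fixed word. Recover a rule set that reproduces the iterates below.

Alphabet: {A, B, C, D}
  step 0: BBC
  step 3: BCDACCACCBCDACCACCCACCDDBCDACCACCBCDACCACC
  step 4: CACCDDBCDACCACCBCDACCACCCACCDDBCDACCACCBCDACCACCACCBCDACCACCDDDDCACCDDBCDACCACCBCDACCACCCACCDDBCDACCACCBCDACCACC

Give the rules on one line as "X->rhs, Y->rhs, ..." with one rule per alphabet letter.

A->BCD, B->C, C->ACC, D->DD

  step 3 ⇒ step 4: BCDACCACCBCDACCACCCACCDDBCDACCACCBCDACCACC ⇒ C·ACC·DD·BCD·ACC·ACC·BCD·ACC·ACC·C·ACC·DD·BCD·ACC·ACC·BCD·ACC·ACC·ACC·BCD·ACC·ACC·DD·DD·C·ACC·DD·BCD·ACC·ACC·BCD·ACC·ACC·C·ACC·DD·BCD·ACC·ACC·BCD·ACC·ACC
    A ↦ BCD
    B ↦ C
    C ↦ ACC
    D ↦ DD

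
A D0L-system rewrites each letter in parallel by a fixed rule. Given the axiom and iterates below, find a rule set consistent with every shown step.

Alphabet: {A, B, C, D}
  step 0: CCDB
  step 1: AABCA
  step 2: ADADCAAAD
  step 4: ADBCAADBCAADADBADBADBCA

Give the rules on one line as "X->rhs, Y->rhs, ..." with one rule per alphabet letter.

  step 1 ⇒ step 2: AABCA ⇒ AD·AD·CA·A·AD
    A ↦ AD
    B ↦ CA
    C ↦ A
  step 0 ⇒ step 1: CCDB ⇒ A·A·B·CA
    D ↦ B

A->AD, B->CA, C->A, D->B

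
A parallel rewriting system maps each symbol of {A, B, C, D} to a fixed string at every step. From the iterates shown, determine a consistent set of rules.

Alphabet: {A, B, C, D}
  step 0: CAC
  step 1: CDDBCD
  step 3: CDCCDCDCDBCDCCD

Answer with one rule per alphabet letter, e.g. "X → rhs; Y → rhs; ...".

  step 0 ⇒ step 1: CAC ⇒ CD·DB·CD
    A ↦ DB
    C ↦ CD
    B ↦ DA  (constrained at step 1)
    D ↦ C  (constrained at step 1)

A->DB, B->DA, C->CD, D->C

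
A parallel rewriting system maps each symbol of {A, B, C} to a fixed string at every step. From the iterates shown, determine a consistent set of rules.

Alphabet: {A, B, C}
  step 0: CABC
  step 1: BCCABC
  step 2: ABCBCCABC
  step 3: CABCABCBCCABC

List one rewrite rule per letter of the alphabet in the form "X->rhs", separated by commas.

  step 2 ⇒ step 3: ABCBCCABC ⇒ C·A·BC·A·BC·BC·C·A·BC
    A ↦ C
    B ↦ A
    C ↦ BC

A->C, B->A, C->BC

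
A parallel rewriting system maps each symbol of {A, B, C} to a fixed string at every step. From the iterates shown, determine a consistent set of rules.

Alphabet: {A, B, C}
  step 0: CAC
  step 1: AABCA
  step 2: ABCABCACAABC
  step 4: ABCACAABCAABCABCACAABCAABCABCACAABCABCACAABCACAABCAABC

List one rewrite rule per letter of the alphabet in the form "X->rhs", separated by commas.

A->ABC, B->AC, C->A

  step 1 ⇒ step 2: AABCA ⇒ ABC·ABC·AC·A·ABC
    A ↦ ABC
    B ↦ AC
    C ↦ A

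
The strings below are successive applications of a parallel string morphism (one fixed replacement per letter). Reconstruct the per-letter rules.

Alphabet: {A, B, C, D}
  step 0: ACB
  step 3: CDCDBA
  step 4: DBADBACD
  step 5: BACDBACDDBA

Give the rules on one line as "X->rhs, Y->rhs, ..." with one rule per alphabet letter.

  step 4 ⇒ step 5: DBADBACD ⇒ BA·C·D·BA·C·D·D·BA
    A ↦ D
    B ↦ C
    C ↦ D
    D ↦ BA

A->D, B->C, C->D, D->BA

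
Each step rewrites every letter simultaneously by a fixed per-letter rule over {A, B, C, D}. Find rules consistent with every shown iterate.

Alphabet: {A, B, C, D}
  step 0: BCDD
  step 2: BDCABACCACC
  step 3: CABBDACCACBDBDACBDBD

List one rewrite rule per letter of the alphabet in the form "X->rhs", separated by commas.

  step 2 ⇒ step 3: BDCABACCACC ⇒ C·AB·BD·AC·C·AC·BD·BD·AC·BD·BD
    A ↦ AC
    B ↦ C
    C ↦ BD
    D ↦ AB

A->AC, B->C, C->BD, D->AB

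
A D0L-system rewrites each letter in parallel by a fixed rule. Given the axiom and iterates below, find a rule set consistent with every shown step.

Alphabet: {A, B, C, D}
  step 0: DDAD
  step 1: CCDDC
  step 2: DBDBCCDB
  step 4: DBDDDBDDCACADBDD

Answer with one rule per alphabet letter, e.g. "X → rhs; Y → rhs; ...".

A->DD, B->A, C->DB, D->C

  step 1 ⇒ step 2: CCDDC ⇒ DB·DB·C·C·DB
    C ↦ DB
    D ↦ C
  step 0 ⇒ step 1: DDAD ⇒ C·C·DD·C
    A ↦ DD
    B ↦ A  (constrained at step 2)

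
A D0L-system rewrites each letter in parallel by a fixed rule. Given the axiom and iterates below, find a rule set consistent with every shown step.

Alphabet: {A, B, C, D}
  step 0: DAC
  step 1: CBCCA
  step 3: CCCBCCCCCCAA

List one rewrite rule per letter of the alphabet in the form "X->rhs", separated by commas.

A->CC, B->DA, C->A, D->CB

  step 0 ⇒ step 1: DAC ⇒ CB·CC·A
    A ↦ CC
    C ↦ A
    D ↦ CB
    B ↦ DA  (constrained at step 1)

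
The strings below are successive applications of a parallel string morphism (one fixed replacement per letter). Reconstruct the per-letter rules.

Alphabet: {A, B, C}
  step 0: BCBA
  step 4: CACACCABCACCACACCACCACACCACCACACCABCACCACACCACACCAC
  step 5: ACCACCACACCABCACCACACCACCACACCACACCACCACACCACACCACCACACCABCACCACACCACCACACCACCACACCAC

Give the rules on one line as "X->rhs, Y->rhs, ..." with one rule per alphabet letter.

A->C, B->ABC, C->AC

  step 4 ⇒ step 5: CACACCABCACCACACCACCACACCACCACACCABCACCACACCACACCAC ⇒ AC·C·AC·C·AC·AC·C·ABC·AC·C·AC·AC·C·AC·C·AC·AC·C·AC·AC·C·AC·C·AC·AC·C·AC·AC·C·AC·C·AC·AC·C·ABC·AC·C·AC·AC·C·AC·C·AC·AC·C·AC·C·AC·AC·C·AC
    A ↦ C
    B ↦ ABC
    C ↦ AC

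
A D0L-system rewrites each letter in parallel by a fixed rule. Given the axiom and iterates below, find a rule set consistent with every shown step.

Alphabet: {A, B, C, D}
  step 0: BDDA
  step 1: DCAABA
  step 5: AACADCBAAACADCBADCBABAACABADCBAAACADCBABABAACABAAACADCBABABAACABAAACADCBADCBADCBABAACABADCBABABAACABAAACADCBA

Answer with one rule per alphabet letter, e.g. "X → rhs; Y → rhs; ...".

A->BA, B->DC, C->ACA, D->A

  step 0 ⇒ step 1: BDDA ⇒ DC·A·A·BA
    A ↦ BA
    B ↦ DC
    D ↦ A
    C ↦ ACA  (constrained at step 1)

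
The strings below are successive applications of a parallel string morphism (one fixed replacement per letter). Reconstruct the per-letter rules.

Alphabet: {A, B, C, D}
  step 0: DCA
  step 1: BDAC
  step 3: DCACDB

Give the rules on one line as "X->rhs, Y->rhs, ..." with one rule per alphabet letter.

A->AC, B->C, C->D, D->B

  step 0 ⇒ step 1: DCA ⇒ B·D·AC
    A ↦ AC
    C ↦ D
    D ↦ B
    B ↦ C  (constrained at step 1)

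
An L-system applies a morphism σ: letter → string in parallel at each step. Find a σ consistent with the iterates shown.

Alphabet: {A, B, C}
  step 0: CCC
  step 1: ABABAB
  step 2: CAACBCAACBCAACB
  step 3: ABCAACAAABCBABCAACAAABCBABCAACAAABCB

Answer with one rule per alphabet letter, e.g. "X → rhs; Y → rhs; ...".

  step 2 ⇒ step 3: CAACBCAACBCAACB ⇒ AB·CAA·CAA·AB·CB·AB·CAA·CAA·AB·CB·AB·CAA·CAA·AB·CB
    A ↦ CAA
    B ↦ CB
    C ↦ AB

A->CAA, B->CB, C->AB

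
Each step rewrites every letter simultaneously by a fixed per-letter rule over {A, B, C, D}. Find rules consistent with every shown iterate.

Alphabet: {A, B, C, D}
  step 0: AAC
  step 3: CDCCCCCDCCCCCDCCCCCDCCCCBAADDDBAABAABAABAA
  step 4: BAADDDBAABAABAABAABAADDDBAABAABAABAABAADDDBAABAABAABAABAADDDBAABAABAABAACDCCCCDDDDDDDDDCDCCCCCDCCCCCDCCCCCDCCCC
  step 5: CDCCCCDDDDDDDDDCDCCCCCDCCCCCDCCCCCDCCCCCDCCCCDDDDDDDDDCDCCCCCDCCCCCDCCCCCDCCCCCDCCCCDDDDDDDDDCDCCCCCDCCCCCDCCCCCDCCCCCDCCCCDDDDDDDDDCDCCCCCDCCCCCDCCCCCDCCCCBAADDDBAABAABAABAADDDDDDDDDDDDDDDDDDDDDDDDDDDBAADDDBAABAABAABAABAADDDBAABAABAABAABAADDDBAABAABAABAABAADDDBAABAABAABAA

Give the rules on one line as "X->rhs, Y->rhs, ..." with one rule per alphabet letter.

  step 4 ⇒ step 5: BAADDDBAABAABAABAABAADDDBAABAABAABAABAADDDBAABAABAABAABAADDDBAABAABAABAACDCCCCDDDDDDDDDCDCCCCCDCCCCCDCCCCCDCCCC ⇒ CD·CC·CC·DDD·DDD·DDD·CD·CC·CC·CD·CC·CC·CD·CC·CC·CD·CC·CC·CD·CC·CC·DDD·DDD·DDD·CD·CC·CC·CD·CC·CC·CD·CC·CC·CD·CC·CC·CD·CC·CC·DDD·DDD·DDD·CD·CC·CC·CD·CC·CC·CD·CC·CC·CD·CC·CC·CD·CC·CC·DDD·DDD·DDD·CD·CC·CC·CD·CC·CC·CD·CC·CC·CD·CC·CC·BAA·DDD·BAA·BAA·BAA·BAA·DDD·DDD·DDD·DDD·DDD·DDD·DDD·DDD·DDD·BAA·DDD·BAA·BAA·BAA·BAA·BAA·DDD·BAA·BAA·BAA·BAA·BAA·DDD·BAA·BAA·BAA·BAA·BAA·DDD·BAA·BAA·BAA·BAA
    A ↦ CC
    B ↦ CD
    C ↦ BAA
    D ↦ DDD

A->CC, B->CD, C->BAA, D->DDD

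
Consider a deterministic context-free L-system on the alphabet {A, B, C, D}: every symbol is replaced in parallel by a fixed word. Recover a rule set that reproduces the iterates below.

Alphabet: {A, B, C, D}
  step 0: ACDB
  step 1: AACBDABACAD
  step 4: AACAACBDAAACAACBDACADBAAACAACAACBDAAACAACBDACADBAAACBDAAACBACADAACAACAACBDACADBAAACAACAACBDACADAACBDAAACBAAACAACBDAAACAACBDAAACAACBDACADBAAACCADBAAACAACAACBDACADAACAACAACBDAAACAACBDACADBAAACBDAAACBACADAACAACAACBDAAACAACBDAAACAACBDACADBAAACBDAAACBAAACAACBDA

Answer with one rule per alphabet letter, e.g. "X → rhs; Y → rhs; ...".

A->AAC, B->CAD, C->BDA, D->BA

  step 0 ⇒ step 1: ACDB ⇒ AAC·BDA·BA·CAD
    A ↦ AAC
    B ↦ CAD
    C ↦ BDA
    D ↦ BA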